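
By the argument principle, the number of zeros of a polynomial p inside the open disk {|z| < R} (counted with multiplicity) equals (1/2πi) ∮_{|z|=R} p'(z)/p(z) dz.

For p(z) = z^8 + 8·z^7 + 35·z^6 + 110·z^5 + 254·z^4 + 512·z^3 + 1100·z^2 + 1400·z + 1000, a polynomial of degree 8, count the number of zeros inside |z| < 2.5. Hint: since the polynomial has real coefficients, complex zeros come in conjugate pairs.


The zeros of p are: (-1 + 3i), (-1 - 3i), (1 + 2i), (1 - 2i), (-1 + 1i), (-1 - 1i), (-3 + 1i), (-3 - 1i).
Their magnitudes are: 3.162, 3.162, 2.236, 2.236, 1.414, 1.414, 3.162, 3.162.
Zeros with |z| < R = 2.5: (1 + 2i), (1 - 2i), (-1 + 1i), (-1 - 1i).
Count = 4.
By the argument principle, (1/2πi) ∮_{|z|=R} p'(z)/p(z) dz equals exactly this count.

Number of zeros inside |z| < 2.5: 4.


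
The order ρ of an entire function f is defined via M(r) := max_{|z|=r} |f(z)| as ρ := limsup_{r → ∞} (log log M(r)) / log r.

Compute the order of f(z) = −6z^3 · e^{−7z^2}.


M(r) = max_{|z|=r} |-6|·|z|^3·|e^{−7z^2}| = 6·r^3 · e^{7r^2} (the factors attain their maxima compatibly on |z|=r). Then log M(r) = log 6 + 3·log r + 7r^2, dominated by the last term, so log log M(r) ~ 2·log r. The polynomial factor -6z^3 contributes only a log r term and does not affect the order. ρ = 2.
Therefore ρ = 2.

Order ρ = 2.


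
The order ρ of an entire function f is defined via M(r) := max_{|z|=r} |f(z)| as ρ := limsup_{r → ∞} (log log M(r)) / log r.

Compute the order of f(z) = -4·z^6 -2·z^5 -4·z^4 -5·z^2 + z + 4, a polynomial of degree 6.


|f(z)| ≤ Σ|c_k|·r^k = O(r^6) as r → ∞. Polynomial growth is O(e^{r^ε}) for every ε > 0 (since r^6/e^{r^ε} → 0), so ρ ≤ ε for all ε > 0, i.e. ρ = 0. Every nonconstant polynomial has order 0.
Therefore ρ = 0.

Order ρ = 0.


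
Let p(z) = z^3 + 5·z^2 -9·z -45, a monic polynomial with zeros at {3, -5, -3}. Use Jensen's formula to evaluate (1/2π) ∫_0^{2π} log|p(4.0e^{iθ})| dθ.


Zeros: -5, -3, 3; r = 4.0.
Inside |z| < r: -3, 3. Outside (|z| ≥ r): -5.
p(0) = -45, so log|p(0)| = log(45) = 3.8067.
Apply Jensen: I(r) = log|p(0)| + Σ_k log(r/|z_k|), summed over zeros inside |z| < r.
  log(r/|z_k|) for z_k = 3: log(4.0/3) = 0.2877
  log(r/|z_k|) for z_k = -3: log(4.0/3) = 0.2877
  Outside zeros (-5) contribute nothing to the Jensen sum.
Sum over inside zeros: 0.5754.
I(r) = log|p(0)| + (inside sum) = 3.8067 + 0.5754 = 4.3820.
Note: since some zeros are outside |z| ≤ r, the simplified n·log(r) form does NOT apply — only the inside zeros contribute.

I(r) ≈ 4.3820.


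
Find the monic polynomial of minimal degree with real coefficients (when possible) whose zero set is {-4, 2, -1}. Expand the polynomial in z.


The polynomial is p(z) = ∏_{α ∈ S} (z − α), where S = {-4, 2, -1}.
Expanding the product yields: p(z) = z^3 + 3·z^2 -6·z -8.
The resulting polynomial has degree 3 and real coefficients as required.

p(z) = z^3 + 3·z^2 -6·z -8.


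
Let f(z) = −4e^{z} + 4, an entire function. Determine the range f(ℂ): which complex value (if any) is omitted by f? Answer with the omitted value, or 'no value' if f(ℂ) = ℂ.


Little Picard bounds the complement of f(ℂ) to at most one point.
e^{z} is never zero on ℂ, so -4·e^{z} takes every value in ℂ ∖ {0}. Adding 4 shifts the range to ℂ ∖ {4}. Thus f omits exactly the value 4.

Omitted value: 4.


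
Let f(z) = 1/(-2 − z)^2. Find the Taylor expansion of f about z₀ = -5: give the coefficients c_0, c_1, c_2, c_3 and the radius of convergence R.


Let w = z − z₀, so z = z₀ + w.
Then -2 − z = -2 − (z₀ + w) = (-2 − z₀) − w = 3 − w.
f(z) = 1/(3 − w)^2 = (1/(3)^2) · (1 − w/(3))^{−2}.
By the binomial series (1−u)^{−2} = Σ_{n≥0} C(n+1, 1) u^n for |u|<1, with u = w/(3):
  c_n = C(n+1, 1) / (3)^(n+2).
  c_0 = 1/(3)^2 = 1/9.
  c_1 = 2/(3)^3 = 2/27.
  c_2 = 3/(3)^4 = 1/27.
  c_3 = 4/(3)^5 = 4/243.
The series is valid for |w/d| < 1, i.e. |z − z₀| < |d|.
Radius of convergence: R = |-2 − z₀| = |3| = 3 (distance from z₀ to the singularity z = -2).

c_0 = 1/9, c_1 = 2/27, c_2 = 1/27, c_3 = 4/243; R = 3.


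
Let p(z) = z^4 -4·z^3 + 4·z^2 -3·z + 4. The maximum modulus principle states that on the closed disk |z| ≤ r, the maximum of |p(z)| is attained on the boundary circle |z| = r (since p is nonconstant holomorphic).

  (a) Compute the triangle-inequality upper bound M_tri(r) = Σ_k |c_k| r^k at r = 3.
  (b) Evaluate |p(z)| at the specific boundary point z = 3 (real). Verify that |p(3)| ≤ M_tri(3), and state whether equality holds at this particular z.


Coefficients: c_0 = 4, c_1 = -3, c_2 = 4, c_3 = -4, c_4 = 1. Radius r = 3.
Part (a). Triangle bound: M_tri(r) = Σ_k |c_k| r^k
  = |4|·3^0 + |-3|·3^1 + |4|·3^2 + |-4|·3^3 + |1|·3^4
  = 4 + 9 + 36 + 108 + 81 = 238.
This bounds M(r) := max_{|z|=r} |p(z)| from above; equality holds iff all terms c_k z^k can be made to align in phase at a single z on |z|=r.
Part (b). At z = 3 (real, on the circle |z| = r):
  p(3) = (4)·3^0 + (-3)·3^1 + (4)·3^2 + (-4)·3^3 + (1)·3^4 = 4.
  |p(3)| = 4.
Check: |p(3)| = 4 ≤ 238 = M_tri(3). ✓ Equality does not hold at z = 3 (the coefficients have mixed signs, so the terms do not all align in phase there).

M_tri(3) = 238; |p(3)| = 4; equality at z=3: no.


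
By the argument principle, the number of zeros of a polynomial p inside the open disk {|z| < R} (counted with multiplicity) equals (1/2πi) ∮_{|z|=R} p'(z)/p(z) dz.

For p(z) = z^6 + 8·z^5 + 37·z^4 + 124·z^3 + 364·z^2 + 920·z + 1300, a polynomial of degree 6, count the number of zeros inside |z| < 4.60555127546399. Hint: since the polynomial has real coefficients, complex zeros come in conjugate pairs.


The zeros of p are: (-2 + 3i), (-2 - 3i), (1 + 3i), (1 - 3i), (-3 + 1i), (-3 - 1i).
Their magnitudes are: 3.606, 3.606, 3.162, 3.162, 3.162, 3.162.
Zeros with |z| < R = 4.60555127546399: (-2 + 3i), (-2 - 3i), (1 + 3i), (1 - 3i), (-3 + 1i), (-3 - 1i).
Count = 6.
By the argument principle, (1/2πi) ∮_{|z|=R} p'(z)/p(z) dz equals exactly this count.

Number of zeros inside |z| < 4.60555127546399: 6.


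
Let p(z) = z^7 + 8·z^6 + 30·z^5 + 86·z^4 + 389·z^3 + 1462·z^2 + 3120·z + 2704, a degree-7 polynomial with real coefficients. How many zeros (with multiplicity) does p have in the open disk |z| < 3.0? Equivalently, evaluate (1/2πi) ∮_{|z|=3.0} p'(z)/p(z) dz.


The zeros of p are: (-2 + 2i), (-2 - 2i), (-3 + 2i), (-3 - 2i), -2, (2 + 3i), (2 - 3i).
Their magnitudes are: 2.828, 2.828, 3.606, 3.606, 2, 3.606, 3.606.
Zeros with |z| < R = 3.0: (-2 + 2i), (-2 - 2i), -2.
Count = 3.
By the argument principle, (1/2πi) ∮_{|z|=R} p'(z)/p(z) dz equals exactly this count.

Number of zeros inside |z| < 3.0: 3.


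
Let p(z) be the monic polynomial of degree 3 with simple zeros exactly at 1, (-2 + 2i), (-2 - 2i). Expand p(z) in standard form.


The polynomial is p(z) = ∏_{α ∈ S} (z − α), where S = {1, (-2 + 2i), (-2 - 2i)}.
Expanding the product yields: p(z) = z^3 + 3·z^2 + 4·z -8.
Note conjugate pairs combine to real quadratics: (z − (-2+2i))(z − (-2−2i)) = z² + 4z + 8.
The resulting polynomial has degree 3 and real coefficients as required.

p(z) = z^3 + 3·z^2 + 4·z -8.


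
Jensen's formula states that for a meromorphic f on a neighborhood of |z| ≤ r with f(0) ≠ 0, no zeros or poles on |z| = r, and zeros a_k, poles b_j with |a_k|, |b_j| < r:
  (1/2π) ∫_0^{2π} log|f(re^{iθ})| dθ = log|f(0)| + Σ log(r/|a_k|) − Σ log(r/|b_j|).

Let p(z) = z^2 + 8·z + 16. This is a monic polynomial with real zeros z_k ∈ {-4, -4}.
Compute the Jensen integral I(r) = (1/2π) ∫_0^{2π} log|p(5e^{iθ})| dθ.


Zeros: -4, -4; r = 5.
Inside |z| < r: -4, -4. Outside (|z| ≥ r): ∅.
p(0) = 16, so log|p(0)| = log(16) = 2.7726.
Apply Jensen: I(r) = log|p(0)| + Σ_k log(r/|z_k|), summed over zeros inside |z| < r.
  log(r/|z_k|) for z_k = -4: log(5/4) = 0.2231
  log(r/|z_k|) for z_k = -4: log(5/4) = 0.2231
Sum over inside zeros: 0.4463.
I(r) = log|p(0)| + (inside sum) = 2.7726 + 0.4463 = 3.2189.
Closed form (all zeros inside, monic): I(r) = n·log(r) = 2·log(5) = 3.2189. ✓

I(r) ≈ 3.2189.


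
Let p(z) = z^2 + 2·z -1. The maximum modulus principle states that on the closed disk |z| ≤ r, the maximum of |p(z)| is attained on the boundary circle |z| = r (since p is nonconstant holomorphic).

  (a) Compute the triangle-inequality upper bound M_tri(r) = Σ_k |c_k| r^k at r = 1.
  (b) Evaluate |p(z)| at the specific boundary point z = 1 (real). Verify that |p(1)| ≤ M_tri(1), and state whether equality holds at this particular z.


Coefficients: c_0 = -1, c_1 = 2, c_2 = 1. Radius r = 1.
Part (a). Triangle bound: M_tri(r) = Σ_k |c_k| r^k
  = |-1|·1^0 + |2|·1^1 + |1|·1^2
  = 1 + 2 + 1 = 4.
This bounds M(r) := max_{|z|=r} |p(z)| from above; equality holds iff all terms c_k z^k can be made to align in phase at a single z on |z|=r.
Part (b). At z = 1 (real, on the circle |z| = r):
  p(1) = (-1)·1^0 + (2)·1^1 + (1)·1^2 = 2.
  |p(1)| = 2.
Check: |p(1)| = 2 ≤ 4 = M_tri(1). ✓ Equality does not hold at z = 1 (the coefficients have mixed signs, so the terms do not all align in phase there).

M_tri(1) = 4; |p(1)| = 2; equality at z=1: no.


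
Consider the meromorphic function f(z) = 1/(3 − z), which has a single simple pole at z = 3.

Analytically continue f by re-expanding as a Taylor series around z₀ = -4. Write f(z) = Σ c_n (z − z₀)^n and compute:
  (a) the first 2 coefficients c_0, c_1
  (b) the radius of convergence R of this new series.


Let w = z − z₀, so z = z₀ + w.
Then 3 − z = 3 − (z₀ + w) = (3 − z₀) − w = 7 − w.
f(z) = 1/(7 − w) = (1/(7)) · 1/(1 − w/(7)) = Σ_{n≥0} w^n / (7)^(n+1).
So c_n = 1/(7)^(n+1):
  c_0 = 1/(7)^1 = 1/7.
  c_1 = 1/(7)^2 = 1/49.
The series is valid for |w/d| < 1, i.e. |z − z₀| < |d|.
Radius of convergence: R = |3 − z₀| = |7| = 7 (distance from z₀ to the singularity z = 3).

c_0 = 1/7, c_1 = 1/49; R = 7.


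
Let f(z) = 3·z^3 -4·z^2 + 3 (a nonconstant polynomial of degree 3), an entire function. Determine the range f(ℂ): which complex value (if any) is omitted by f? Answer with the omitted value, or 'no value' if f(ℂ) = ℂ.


Little Picard bounds the complement of f(ℂ) to at most one point.
For every w ∈ ℂ, the equation p(z) − w = 0 is a nonconstant polynomial in z and hence has at least one root by the fundamental theorem of algebra. So p is surjective onto ℂ, omitting no value.

Omitted value: no value.


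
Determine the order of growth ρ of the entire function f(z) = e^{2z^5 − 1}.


|e^{2z^5 − 1}| = e^{Re(2·z^5) + -1} ≤ e^{2|z|^5 + -1} = e^{2r^5 + -1} on |z| = r, so ρ ≤ 5. Choosing z on |z|=r so that 2·z^5 is real positive (always possible by picking arg z appropriately) gives |f(z)| = e^{2r^5 + -1}, matching the bound. The additive constant -1 does not affect log log M(r) ~ 5·log r. Hence ρ = 5.
Therefore ρ = 5.

Order ρ = 5.


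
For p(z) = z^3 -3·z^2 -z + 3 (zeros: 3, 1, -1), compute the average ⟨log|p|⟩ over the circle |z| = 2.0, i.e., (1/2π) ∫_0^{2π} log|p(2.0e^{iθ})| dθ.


Zeros: -1, 1, 3; r = 2.0.
Inside |z| < r: -1, 1. Outside (|z| ≥ r): 3.
p(0) = 3, so log|p(0)| = log(3) = 1.0986.
Apply Jensen: I(r) = log|p(0)| + Σ_k log(r/|z_k|), summed over zeros inside |z| < r.
  log(r/|z_k|) for z_k = 1: log(2.0/1) = 0.6931
  log(r/|z_k|) for z_k = -1: log(2.0/1) = 0.6931
  Outside zeros (3) contribute nothing to the Jensen sum.
Sum over inside zeros: 1.3863.
I(r) = log|p(0)| + (inside sum) = 1.0986 + 1.3863 = 2.4849.
Note: since some zeros are outside |z| ≤ r, the simplified n·log(r) form does NOT apply — only the inside zeros contribute.

I(r) ≈ 2.4849.


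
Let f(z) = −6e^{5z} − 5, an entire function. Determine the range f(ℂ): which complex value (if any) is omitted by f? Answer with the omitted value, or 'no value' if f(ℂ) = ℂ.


Little Picard bounds the complement of f(ℂ) to at most one point.
e^{5z} is never zero on ℂ, so -6·e^{5z} takes every value in ℂ ∖ {0}. Adding -5 shifts the range to ℂ ∖ {-5}. Thus f omits exactly the value -5.

Omitted value: -5.


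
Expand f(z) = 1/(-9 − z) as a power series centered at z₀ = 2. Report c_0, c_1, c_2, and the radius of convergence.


Let w = z − z₀, so z = z₀ + w.
Then -9 − z = -9 − (z₀ + w) = (-9 − z₀) − w = -11 − w.
f(z) = 1/(-11 − w) = (1/(-11)) · 1/(1 − w/(-11)) = Σ_{n≥0} w^n / (-11)^(n+1).
So c_n = 1/(-11)^(n+1):
  c_0 = 1/(-11)^1 = -1/11.
  c_1 = 1/(-11)^2 = 1/121.
  c_2 = 1/(-11)^3 = -1/1331.
The series is valid for |w/d| < 1, i.e. |z − z₀| < |d|.
Radius of convergence: R = |-9 − z₀| = |-11| = 11 (distance from z₀ to the singularity z = -9).

c_0 = -1/11, c_1 = 1/121, c_2 = -1/1331; R = 11.


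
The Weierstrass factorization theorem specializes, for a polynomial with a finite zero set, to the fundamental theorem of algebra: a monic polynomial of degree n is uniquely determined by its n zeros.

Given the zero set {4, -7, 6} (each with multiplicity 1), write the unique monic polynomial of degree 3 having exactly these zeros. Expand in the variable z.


The polynomial is p(z) = ∏_{α ∈ S} (z − α), where S = {4, -7, 6}.
Expanding the product yields: p(z) = z^3 -3·z^2 -46·z + 168.
The resulting polynomial has degree 3 and real coefficients as required.

p(z) = z^3 -3·z^2 -46·z + 168.


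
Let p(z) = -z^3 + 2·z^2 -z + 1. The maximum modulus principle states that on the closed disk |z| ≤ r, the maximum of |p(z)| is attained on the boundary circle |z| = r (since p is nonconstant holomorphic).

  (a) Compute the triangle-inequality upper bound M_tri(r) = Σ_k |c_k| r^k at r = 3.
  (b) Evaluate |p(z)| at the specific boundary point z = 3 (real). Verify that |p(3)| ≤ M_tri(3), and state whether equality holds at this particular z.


Coefficients: c_0 = 1, c_1 = -1, c_2 = 2, c_3 = -1. Radius r = 3.
Part (a). Triangle bound: M_tri(r) = Σ_k |c_k| r^k
  = |1|·3^0 + |-1|·3^1 + |2|·3^2 + |-1|·3^3
  = 1 + 3 + 18 + 27 = 49.
This bounds M(r) := max_{|z|=r} |p(z)| from above; equality holds iff all terms c_k z^k can be made to align in phase at a single z on |z|=r.
Part (b). At z = 3 (real, on the circle |z| = r):
  p(3) = (1)·3^0 + (-1)·3^1 + (2)·3^2 + (-1)·3^3 = -11.
  |p(3)| = 11.
Check: |p(3)| = 11 ≤ 49 = M_tri(3). ✓ Equality does not hold at z = 3 (the coefficients have mixed signs, so the terms do not all align in phase there).

M_tri(3) = 49; |p(3)| = 11; equality at z=3: no.


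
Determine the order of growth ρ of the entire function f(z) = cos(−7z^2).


Write cos(w) = (e^{iw} ± e^{−iw})/(2 or 2i), so |cos(w)| ≤ e^{|w|}. With w = −7z^2, |w| ≤ 7r^2 + 0 on |z|=r, giving M(r) ≤ e^{7r^2 + 0} and ρ ≤ 2. For the lower bound, choose z on |z|=r with -7z^2 purely imaginary of modulus 7r^2; then |cos(−7z^2)| grows like e^{7r^2}/2, so ρ ≥ 2. Hence ρ = 2.
Therefore ρ = 2.

Order ρ = 2.


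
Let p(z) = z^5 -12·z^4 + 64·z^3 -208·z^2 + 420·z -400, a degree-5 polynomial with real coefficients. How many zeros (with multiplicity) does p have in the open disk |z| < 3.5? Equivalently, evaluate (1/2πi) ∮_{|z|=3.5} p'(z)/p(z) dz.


The zeros of p are: (1 + 3i), (1 - 3i), (3 + 1i), (3 - 1i), 4.
Their magnitudes are: 3.162, 3.162, 3.162, 3.162, 4.
Zeros with |z| < R = 3.5: (1 + 3i), (1 - 3i), (3 + 1i), (3 - 1i).
Count = 4.
By the argument principle, (1/2πi) ∮_{|z|=R} p'(z)/p(z) dz equals exactly this count.

Number of zeros inside |z| < 3.5: 4.


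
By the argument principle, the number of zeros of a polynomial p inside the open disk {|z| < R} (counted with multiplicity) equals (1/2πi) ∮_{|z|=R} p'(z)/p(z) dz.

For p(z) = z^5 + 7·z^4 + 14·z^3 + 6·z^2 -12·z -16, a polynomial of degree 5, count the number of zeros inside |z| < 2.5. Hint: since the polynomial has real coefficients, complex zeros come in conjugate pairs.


The zeros of p are: 1, (-1 + 1i), (-1 - 1i), -2, -4.
Their magnitudes are: 1, 1.414, 1.414, 2, 4.
Zeros with |z| < R = 2.5: 1, (-1 + 1i), (-1 - 1i), -2.
Count = 4.
By the argument principle, (1/2πi) ∮_{|z|=R} p'(z)/p(z) dz equals exactly this count.

Number of zeros inside |z| < 2.5: 4.


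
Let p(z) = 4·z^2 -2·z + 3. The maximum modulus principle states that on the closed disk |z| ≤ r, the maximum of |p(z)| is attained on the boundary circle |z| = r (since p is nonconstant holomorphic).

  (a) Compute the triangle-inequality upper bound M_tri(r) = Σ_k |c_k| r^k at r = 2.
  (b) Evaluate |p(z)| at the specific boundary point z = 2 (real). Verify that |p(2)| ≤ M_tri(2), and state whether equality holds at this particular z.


Coefficients: c_0 = 3, c_1 = -2, c_2 = 4. Radius r = 2.
Part (a). Triangle bound: M_tri(r) = Σ_k |c_k| r^k
  = |3|·2^0 + |-2|·2^1 + |4|·2^2
  = 3 + 4 + 16 = 23.
This bounds M(r) := max_{|z|=r} |p(z)| from above; equality holds iff all terms c_k z^k can be made to align in phase at a single z on |z|=r.
Part (b). At z = 2 (real, on the circle |z| = r):
  p(2) = (3)·2^0 + (-2)·2^1 + (4)·2^2 = 15.
  |p(2)| = 15.
Check: |p(2)| = 15 ≤ 23 = M_tri(2). ✓ Equality does not hold at z = 2 (the coefficients have mixed signs, so the terms do not all align in phase there).

M_tri(2) = 23; |p(2)| = 15; equality at z=2: no.


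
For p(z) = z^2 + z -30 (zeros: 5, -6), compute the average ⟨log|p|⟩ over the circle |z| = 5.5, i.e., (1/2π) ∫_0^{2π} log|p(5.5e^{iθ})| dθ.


Zeros: -6, 5; r = 5.5.
Inside |z| < r: 5. Outside (|z| ≥ r): -6.
p(0) = -30, so log|p(0)| = log(30) = 3.4012.
Apply Jensen: I(r) = log|p(0)| + Σ_k log(r/|z_k|), summed over zeros inside |z| < r.
  log(r/|z_k|) for z_k = 5: log(5.5/5) = 0.0953
  Outside zeros (-6) contribute nothing to the Jensen sum.
Sum over inside zeros: 0.0953.
I(r) = log|p(0)| + (inside sum) = 3.4012 + 0.0953 = 3.4965.
Note: since some zeros are outside |z| ≤ r, the simplified n·log(r) form does NOT apply — only the inside zeros contribute.

I(r) ≈ 3.4965.


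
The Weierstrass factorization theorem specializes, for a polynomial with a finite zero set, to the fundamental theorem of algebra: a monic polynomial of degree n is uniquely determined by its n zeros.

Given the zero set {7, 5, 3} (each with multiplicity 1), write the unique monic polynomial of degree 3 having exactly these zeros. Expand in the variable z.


The polynomial is p(z) = ∏_{α ∈ S} (z − α), where S = {7, 5, 3}.
Expanding the product yields: p(z) = z^3 -15·z^2 + 71·z -105.
The resulting polynomial has degree 3 and real coefficients as required.

p(z) = z^3 -15·z^2 + 71·z -105.


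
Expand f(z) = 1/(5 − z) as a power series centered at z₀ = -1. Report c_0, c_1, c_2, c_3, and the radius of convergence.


Let w = z − z₀, so z = z₀ + w.
Then 5 − z = 5 − (z₀ + w) = (5 − z₀) − w = 6 − w.
f(z) = 1/(6 − w) = (1/(6)) · 1/(1 − w/(6)) = Σ_{n≥0} w^n / (6)^(n+1).
So c_n = 1/(6)^(n+1):
  c_0 = 1/(6)^1 = 1/6.
  c_1 = 1/(6)^2 = 1/36.
  c_2 = 1/(6)^3 = 1/216.
  c_3 = 1/(6)^4 = 1/1296.
The series is valid for |w/d| < 1, i.e. |z − z₀| < |d|.
Radius of convergence: R = |5 − z₀| = |6| = 6 (distance from z₀ to the singularity z = 5).

c_0 = 1/6, c_1 = 1/36, c_2 = 1/216, c_3 = 1/1296; R = 6.


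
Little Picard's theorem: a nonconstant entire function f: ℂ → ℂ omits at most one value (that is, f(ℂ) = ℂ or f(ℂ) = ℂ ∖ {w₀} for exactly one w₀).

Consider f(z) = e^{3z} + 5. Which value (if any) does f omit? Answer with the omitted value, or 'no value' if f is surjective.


Little Picard bounds the complement of f(ℂ) to at most one point.
e^{3z} is never zero on ℂ, so 1·e^{3z} takes every value in ℂ ∖ {0}. Adding 5 shifts the range to ℂ ∖ {5}. Thus f omits exactly the value 5.

Omitted value: 5.


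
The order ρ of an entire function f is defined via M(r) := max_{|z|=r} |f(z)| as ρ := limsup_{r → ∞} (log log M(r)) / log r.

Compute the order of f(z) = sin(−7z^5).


Write sin(w) = (e^{iw} ± e^{−iw})/(2 or 2i), so |sin(w)| ≤ e^{|w|}. With w = −7z^5, |w| ≤ 7r^5 + 0 on |z|=r, giving M(r) ≤ e^{7r^5 + 0} and ρ ≤ 5. For the lower bound, choose z on |z|=r with -7z^5 purely imaginary of modulus 7r^5; then |sin(−7z^5)| grows like e^{7r^5}/2, so ρ ≥ 5. Hence ρ = 5.
Therefore ρ = 5.

Order ρ = 5.


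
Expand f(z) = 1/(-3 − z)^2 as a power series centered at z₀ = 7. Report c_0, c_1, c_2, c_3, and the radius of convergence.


Let w = z − z₀, so z = z₀ + w.
Then -3 − z = -3 − (z₀ + w) = (-3 − z₀) − w = -10 − w.
f(z) = 1/(-10 − w)^2 = (1/(-10)^2) · (1 − w/(-10))^{−2}.
By the binomial series (1−u)^{−2} = Σ_{n≥0} C(n+1, 1) u^n for |u|<1, with u = w/(-10):
  c_n = C(n+1, 1) / (-10)^(n+2).
  c_0 = 1/(-10)^2 = 1/100.
  c_1 = 2/(-10)^3 = -1/500.
  c_2 = 3/(-10)^4 = 3/10000.
  c_3 = 4/(-10)^5 = -1/25000.
The series is valid for |w/d| < 1, i.e. |z − z₀| < |d|.
Radius of convergence: R = |-3 − z₀| = |-10| = 10 (distance from z₀ to the singularity z = -3).

c_0 = 1/100, c_1 = -1/500, c_2 = 3/10000, c_3 = -1/25000; R = 10.


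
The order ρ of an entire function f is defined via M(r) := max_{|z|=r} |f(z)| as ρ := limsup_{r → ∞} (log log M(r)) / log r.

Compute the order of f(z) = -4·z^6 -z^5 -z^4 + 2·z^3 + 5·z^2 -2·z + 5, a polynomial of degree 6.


|f(z)| ≤ Σ|c_k|·r^k = O(r^6) as r → ∞. Polynomial growth is O(e^{r^ε}) for every ε > 0 (since r^6/e^{r^ε} → 0), so ρ ≤ ε for all ε > 0, i.e. ρ = 0. Every nonconstant polynomial has order 0.
Therefore ρ = 0.

Order ρ = 0.


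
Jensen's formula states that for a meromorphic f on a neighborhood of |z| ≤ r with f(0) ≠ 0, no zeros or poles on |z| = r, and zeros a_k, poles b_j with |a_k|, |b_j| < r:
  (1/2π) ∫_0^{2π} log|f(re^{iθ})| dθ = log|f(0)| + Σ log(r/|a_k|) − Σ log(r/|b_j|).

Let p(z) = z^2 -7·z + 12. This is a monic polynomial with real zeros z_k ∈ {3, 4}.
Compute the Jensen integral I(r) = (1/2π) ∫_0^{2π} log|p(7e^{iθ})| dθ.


Zeros: 3, 4; r = 7.
Inside |z| < r: 3, 4. Outside (|z| ≥ r): ∅.
p(0) = 12, so log|p(0)| = log(12) = 2.4849.
Apply Jensen: I(r) = log|p(0)| + Σ_k log(r/|z_k|), summed over zeros inside |z| < r.
  log(r/|z_k|) for z_k = 3: log(7/3) = 0.8473
  log(r/|z_k|) for z_k = 4: log(7/4) = 0.5596
Sum over inside zeros: 1.4069.
I(r) = log|p(0)| + (inside sum) = 2.4849 + 1.4069 = 3.8918.
Closed form (all zeros inside, monic): I(r) = n·log(r) = 2·log(7) = 3.8918. ✓

I(r) ≈ 3.8918.


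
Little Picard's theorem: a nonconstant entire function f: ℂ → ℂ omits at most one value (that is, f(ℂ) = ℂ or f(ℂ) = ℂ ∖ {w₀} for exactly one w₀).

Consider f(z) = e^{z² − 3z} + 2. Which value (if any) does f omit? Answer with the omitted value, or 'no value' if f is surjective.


Little Picard bounds the complement of f(ℂ) to at most one point.
The exponent g(z) = z² − 3z is a nonconstant polynomial, hence surjective onto ℂ. So e^{g(z)} takes every value in {e^w : w ∈ ℂ} = ℂ ∖ {0}. Adding 2 shifts the range to ℂ ∖ {2}. f omits exactly 2.

Omitted value: 2.


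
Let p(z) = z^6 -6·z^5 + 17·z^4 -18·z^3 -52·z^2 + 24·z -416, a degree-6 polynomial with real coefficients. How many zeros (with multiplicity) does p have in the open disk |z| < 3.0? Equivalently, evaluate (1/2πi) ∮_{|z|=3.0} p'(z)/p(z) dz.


The zeros of p are: -2, 4, (0 + 2i), (0 - 2i), (2 + 3i), (2 - 3i).
Their magnitudes are: 2, 4, 2, 2, 3.606, 3.606.
Zeros with |z| < R = 3.0: -2, (0 + 2i), (0 - 2i).
Count = 3.
By the argument principle, (1/2πi) ∮_{|z|=R} p'(z)/p(z) dz equals exactly this count.

Number of zeros inside |z| < 3.0: 3.


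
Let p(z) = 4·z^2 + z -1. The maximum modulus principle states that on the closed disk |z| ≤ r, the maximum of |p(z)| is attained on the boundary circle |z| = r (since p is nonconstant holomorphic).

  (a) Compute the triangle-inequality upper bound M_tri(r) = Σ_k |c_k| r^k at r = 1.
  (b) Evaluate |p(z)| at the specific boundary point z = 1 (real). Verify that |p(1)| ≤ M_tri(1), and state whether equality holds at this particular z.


Coefficients: c_0 = -1, c_1 = 1, c_2 = 4. Radius r = 1.
Part (a). Triangle bound: M_tri(r) = Σ_k |c_k| r^k
  = |-1|·1^0 + |1|·1^1 + |4|·1^2
  = 1 + 1 + 4 = 6.
This bounds M(r) := max_{|z|=r} |p(z)| from above; equality holds iff all terms c_k z^k can be made to align in phase at a single z on |z|=r.
Part (b). At z = 1 (real, on the circle |z| = r):
  p(1) = (-1)·1^0 + (1)·1^1 + (4)·1^2 = 4.
  |p(1)| = 4.
Check: |p(1)| = 4 ≤ 6 = M_tri(1). ✓ Equality does not hold at z = 1 (the coefficients have mixed signs, so the terms do not all align in phase there).

M_tri(1) = 6; |p(1)| = 4; equality at z=1: no.


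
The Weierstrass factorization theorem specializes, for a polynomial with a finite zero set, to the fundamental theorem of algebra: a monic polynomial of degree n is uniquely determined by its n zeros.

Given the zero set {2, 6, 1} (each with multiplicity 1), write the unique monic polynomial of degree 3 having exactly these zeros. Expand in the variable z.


The polynomial is p(z) = ∏_{α ∈ S} (z − α), where S = {2, 6, 1}.
Expanding the product yields: p(z) = z^3 -9·z^2 + 20·z -12.
The resulting polynomial has degree 3 and real coefficients as required.

p(z) = z^3 -9·z^2 + 20·z -12.


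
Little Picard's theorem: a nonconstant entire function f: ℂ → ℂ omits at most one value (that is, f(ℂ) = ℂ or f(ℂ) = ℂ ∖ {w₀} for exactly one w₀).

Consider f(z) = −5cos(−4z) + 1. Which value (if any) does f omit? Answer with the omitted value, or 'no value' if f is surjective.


Little Picard bounds the complement of f(ℂ) to at most one point.
cos is entire and surjective onto ℂ: for every w ∈ ℂ, cos(ζ) = w has a solution ζ ∈ ℂ (e.g., via the complex inverse arccos). With ζ = −4z this gives z = ζ/(-4). Then -5·cos(−4z) takes every value in -5·ℂ = ℂ, and adding 1 is a bijection of ℂ. So f is surjective and omits no value. (Note: only on the real line is cos bounded by [−1, 1].)

Omitted value: no value.


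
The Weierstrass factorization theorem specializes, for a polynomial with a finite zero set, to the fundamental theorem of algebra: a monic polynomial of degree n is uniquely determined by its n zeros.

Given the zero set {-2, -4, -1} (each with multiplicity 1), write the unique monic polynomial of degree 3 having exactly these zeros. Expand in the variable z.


The polynomial is p(z) = ∏_{α ∈ S} (z − α), where S = {-2, -4, -1}.
Expanding the product yields: p(z) = z^3 + 7·z^2 + 14·z + 8.
The resulting polynomial has degree 3 and real coefficients as required.

p(z) = z^3 + 7·z^2 + 14·z + 8.


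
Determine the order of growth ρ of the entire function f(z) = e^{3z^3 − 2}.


|e^{3z^3 − 2}| = e^{Re(3·z^3) + -2} ≤ e^{3|z|^3 + -2} = e^{3r^3 + -2} on |z| = r, so ρ ≤ 3. Choosing z on |z|=r so that 3·z^3 is real positive (always possible by picking arg z appropriately) gives |f(z)| = e^{3r^3 + -2}, matching the bound. The additive constant -2 does not affect log log M(r) ~ 3·log r. Hence ρ = 3.
Therefore ρ = 3.

Order ρ = 3.


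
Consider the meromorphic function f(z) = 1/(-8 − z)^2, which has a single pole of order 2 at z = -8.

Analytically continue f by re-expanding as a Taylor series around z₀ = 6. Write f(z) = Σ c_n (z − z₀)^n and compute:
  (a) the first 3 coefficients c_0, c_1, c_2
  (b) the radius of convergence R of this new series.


Let w = z − z₀, so z = z₀ + w.
Then -8 − z = -8 − (z₀ + w) = (-8 − z₀) − w = -14 − w.
f(z) = 1/(-14 − w)^2 = (1/(-14)^2) · (1 − w/(-14))^{−2}.
By the binomial series (1−u)^{−2} = Σ_{n≥0} C(n+1, 1) u^n for |u|<1, with u = w/(-14):
  c_n = C(n+1, 1) / (-14)^(n+2).
  c_0 = 1/(-14)^2 = 1/196.
  c_1 = 2/(-14)^3 = -1/1372.
  c_2 = 3/(-14)^4 = 3/38416.
The series is valid for |w/d| < 1, i.e. |z − z₀| < |d|.
Radius of convergence: R = |-8 − z₀| = |-14| = 14 (distance from z₀ to the singularity z = -8).

c_0 = 1/196, c_1 = -1/1372, c_2 = 3/38416; R = 14.


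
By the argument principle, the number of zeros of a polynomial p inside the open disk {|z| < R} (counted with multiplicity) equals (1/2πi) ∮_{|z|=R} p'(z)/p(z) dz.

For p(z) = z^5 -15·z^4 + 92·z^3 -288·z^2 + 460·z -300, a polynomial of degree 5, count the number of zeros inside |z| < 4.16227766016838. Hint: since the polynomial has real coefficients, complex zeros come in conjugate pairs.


The zeros of p are: 3, (3 + 1i), (3 - 1i), (3 + 1i), (3 - 1i).
Their magnitudes are: 3, 3.162, 3.162, 3.162, 3.162.
Zeros with |z| < R = 4.16227766016838: 3, (3 + 1i), (3 - 1i), (3 + 1i), (3 - 1i).
Count = 5.
By the argument principle, (1/2πi) ∮_{|z|=R} p'(z)/p(z) dz equals exactly this count.

Number of zeros inside |z| < 4.16227766016838: 5.


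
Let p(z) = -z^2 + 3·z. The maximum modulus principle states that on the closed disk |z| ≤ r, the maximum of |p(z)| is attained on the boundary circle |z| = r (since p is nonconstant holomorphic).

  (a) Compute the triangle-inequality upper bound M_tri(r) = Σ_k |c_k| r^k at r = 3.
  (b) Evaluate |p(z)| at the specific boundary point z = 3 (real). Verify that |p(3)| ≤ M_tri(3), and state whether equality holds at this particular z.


Coefficients: c_0 = 0, c_1 = 3, c_2 = -1. Radius r = 3.
Part (a). Triangle bound: M_tri(r) = Σ_k |c_k| r^k
  = |0|·3^0 + |3|·3^1 + |-1|·3^2
  = 0 + 9 + 9 = 18.
This bounds M(r) := max_{|z|=r} |p(z)| from above; equality holds iff all terms c_k z^k can be made to align in phase at a single z on |z|=r.
Part (b). At z = 3 (real, on the circle |z| = r):
  p(3) = (0)·3^0 + (3)·3^1 + (-1)·3^2 = 0.
  |p(3)| = 0.
Check: |p(3)| = 0 ≤ 18 = M_tri(3). ✓ Equality does not hold at z = 3 (the coefficients have mixed signs, so the terms do not all align in phase there).

M_tri(3) = 18; |p(3)| = 0; equality at z=3: no.


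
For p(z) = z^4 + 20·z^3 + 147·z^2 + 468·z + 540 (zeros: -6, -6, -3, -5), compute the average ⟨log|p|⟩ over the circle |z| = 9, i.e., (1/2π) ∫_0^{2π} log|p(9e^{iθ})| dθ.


Zeros: -6, -6, -5, -3; r = 9.
Inside |z| < r: -6, -6, -5, -3. Outside (|z| ≥ r): ∅.
p(0) = 540, so log|p(0)| = log(540) = 6.2916.
Apply Jensen: I(r) = log|p(0)| + Σ_k log(r/|z_k|), summed over zeros inside |z| < r.
  log(r/|z_k|) for z_k = -6: log(9/6) = 0.4055
  log(r/|z_k|) for z_k = -6: log(9/6) = 0.4055
  log(r/|z_k|) for z_k = -3: log(9/3) = 1.0986
  log(r/|z_k|) for z_k = -5: log(9/5) = 0.5878
Sum over inside zeros: 2.4973.
I(r) = log|p(0)| + (inside sum) = 6.2916 + 2.4973 = 8.7889.
Closed form (all zeros inside, monic): I(r) = n·log(r) = 4·log(9) = 8.7889. ✓

I(r) ≈ 8.7889.


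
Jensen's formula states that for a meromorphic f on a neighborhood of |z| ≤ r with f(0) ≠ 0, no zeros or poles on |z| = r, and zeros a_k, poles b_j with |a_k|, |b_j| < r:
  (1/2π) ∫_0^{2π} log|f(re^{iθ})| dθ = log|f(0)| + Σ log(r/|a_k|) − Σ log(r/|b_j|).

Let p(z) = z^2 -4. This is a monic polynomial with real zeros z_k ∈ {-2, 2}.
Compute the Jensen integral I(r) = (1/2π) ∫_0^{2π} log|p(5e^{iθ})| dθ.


Zeros: -2, 2; r = 5.
Inside |z| < r: -2, 2. Outside (|z| ≥ r): ∅.
p(0) = -4, so log|p(0)| = log(4) = 1.3863.
Apply Jensen: I(r) = log|p(0)| + Σ_k log(r/|z_k|), summed over zeros inside |z| < r.
  log(r/|z_k|) for z_k = -2: log(5/2) = 0.9163
  log(r/|z_k|) for z_k = 2: log(5/2) = 0.9163
Sum over inside zeros: 1.8326.
I(r) = log|p(0)| + (inside sum) = 1.3863 + 1.8326 = 3.2189.
Closed form (all zeros inside, monic): I(r) = n·log(r) = 2·log(5) = 3.2189. ✓

I(r) ≈ 3.2189.


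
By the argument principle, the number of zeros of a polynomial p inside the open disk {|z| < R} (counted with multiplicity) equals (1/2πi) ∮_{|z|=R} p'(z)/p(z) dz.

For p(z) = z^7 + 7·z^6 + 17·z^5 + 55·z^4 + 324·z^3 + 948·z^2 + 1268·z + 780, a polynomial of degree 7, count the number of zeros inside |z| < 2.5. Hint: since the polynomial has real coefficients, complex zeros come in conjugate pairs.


The zeros of p are: -3, (-3 + 1i), (-3 - 1i), (-1 + 1i), (-1 - 1i), (2 + 3i), (2 - 3i).
Their magnitudes are: 3, 3.162, 3.162, 1.414, 1.414, 3.606, 3.606.
Zeros with |z| < R = 2.5: (-1 + 1i), (-1 - 1i).
Count = 2.
By the argument principle, (1/2πi) ∮_{|z|=R} p'(z)/p(z) dz equals exactly this count.

Number of zeros inside |z| < 2.5: 2.


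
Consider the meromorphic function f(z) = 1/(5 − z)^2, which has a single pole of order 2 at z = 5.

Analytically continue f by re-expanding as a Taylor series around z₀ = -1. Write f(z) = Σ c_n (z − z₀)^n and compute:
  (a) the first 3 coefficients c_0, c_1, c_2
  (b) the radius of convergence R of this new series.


Let w = z − z₀, so z = z₀ + w.
Then 5 − z = 5 − (z₀ + w) = (5 − z₀) − w = 6 − w.
f(z) = 1/(6 − w)^2 = (1/(6)^2) · (1 − w/(6))^{−2}.
By the binomial series (1−u)^{−2} = Σ_{n≥0} C(n+1, 1) u^n for |u|<1, with u = w/(6):
  c_n = C(n+1, 1) / (6)^(n+2).
  c_0 = 1/(6)^2 = 1/36.
  c_1 = 2/(6)^3 = 1/108.
  c_2 = 3/(6)^4 = 1/432.
The series is valid for |w/d| < 1, i.e. |z − z₀| < |d|.
Radius of convergence: R = |5 − z₀| = |6| = 6 (distance from z₀ to the singularity z = 5).

c_0 = 1/36, c_1 = 1/108, c_2 = 1/432; R = 6.


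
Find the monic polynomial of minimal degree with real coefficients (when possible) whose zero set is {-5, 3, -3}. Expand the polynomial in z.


The polynomial is p(z) = ∏_{α ∈ S} (z − α), where S = {-5, 3, -3}.
Expanding the product yields: p(z) = z^3 + 5·z^2 -9·z -45.
The resulting polynomial has degree 3 and real coefficients as required.

p(z) = z^3 + 5·z^2 -9·z -45.


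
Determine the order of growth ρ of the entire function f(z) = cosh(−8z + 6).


cosh(w) is a linear combination of e^{iw} and e^{−iw} (or e^w, e^{−w} in the hyperbolic case), so |cosh(w)| ≤ e^{|w|}. With w = −8z + 6, |w| ≤ 8|z| + 6 = 8r + 6 on |z| = r, giving M(r) ≤ e^{8r + 6}, so ρ ≤ 1. On a suitable ray (z = it for sin/cos; z = t for sinh/cosh, t real → ∞), |cosh(−8z + 6)| grows like e^{8|t|}/2, so ρ ≥ 1. Hence ρ = 1.
Therefore ρ = 1.

Order ρ = 1.


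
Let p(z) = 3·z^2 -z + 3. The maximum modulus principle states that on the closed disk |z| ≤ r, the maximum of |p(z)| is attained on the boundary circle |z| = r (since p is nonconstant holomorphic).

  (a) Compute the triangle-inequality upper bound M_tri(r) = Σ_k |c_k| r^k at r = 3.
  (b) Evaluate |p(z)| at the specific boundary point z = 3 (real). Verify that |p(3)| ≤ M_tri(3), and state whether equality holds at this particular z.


Coefficients: c_0 = 3, c_1 = -1, c_2 = 3. Radius r = 3.
Part (a). Triangle bound: M_tri(r) = Σ_k |c_k| r^k
  = |3|·3^0 + |-1|·3^1 + |3|·3^2
  = 3 + 3 + 27 = 33.
This bounds M(r) := max_{|z|=r} |p(z)| from above; equality holds iff all terms c_k z^k can be made to align in phase at a single z on |z|=r.
Part (b). At z = 3 (real, on the circle |z| = r):
  p(3) = (3)·3^0 + (-1)·3^1 + (3)·3^2 = 27.
  |p(3)| = 27.
Check: |p(3)| = 27 ≤ 33 = M_tri(3). ✓ Equality does not hold at z = 3 (the coefficients have mixed signs, so the terms do not all align in phase there).

M_tri(3) = 33; |p(3)| = 27; equality at z=3: no.


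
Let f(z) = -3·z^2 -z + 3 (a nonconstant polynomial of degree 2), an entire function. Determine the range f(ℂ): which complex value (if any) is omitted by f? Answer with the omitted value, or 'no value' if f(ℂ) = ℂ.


Little Picard bounds the complement of f(ℂ) to at most one point.
For every w ∈ ℂ, the equation p(z) − w = 0 is a nonconstant polynomial in z and hence has at least one root by the fundamental theorem of algebra. So p is surjective onto ℂ, omitting no value.

Omitted value: no value.


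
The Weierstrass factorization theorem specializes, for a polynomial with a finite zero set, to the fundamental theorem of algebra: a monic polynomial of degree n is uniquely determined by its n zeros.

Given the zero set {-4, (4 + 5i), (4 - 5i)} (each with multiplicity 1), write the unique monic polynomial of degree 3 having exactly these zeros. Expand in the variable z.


The polynomial is p(z) = ∏_{α ∈ S} (z − α), where S = {-4, (4 + 5i), (4 - 5i)}.
Expanding the product yields: p(z) = z^3 -4·z^2 + 9·z + 164.
Note conjugate pairs combine to real quadratics: (z − (4+5i))(z − (4−5i)) = z² − 8z + 41.
The resulting polynomial has degree 3 and real coefficients as required.

p(z) = z^3 -4·z^2 + 9·z + 164.


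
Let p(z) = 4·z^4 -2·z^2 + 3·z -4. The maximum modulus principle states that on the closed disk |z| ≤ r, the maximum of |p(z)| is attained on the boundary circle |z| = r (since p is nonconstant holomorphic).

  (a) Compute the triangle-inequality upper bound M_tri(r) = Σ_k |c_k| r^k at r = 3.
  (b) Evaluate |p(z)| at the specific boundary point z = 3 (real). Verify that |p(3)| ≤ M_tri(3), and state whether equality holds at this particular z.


Coefficients: c_0 = -4, c_1 = 3, c_2 = -2, c_3 = 0, c_4 = 4. Radius r = 3.
Part (a). Triangle bound: M_tri(r) = Σ_k |c_k| r^k
  = |-4|·3^0 + |3|·3^1 + |-2|·3^2 + |0|·3^3 + |4|·3^4
  = 4 + 9 + 18 + 0 + 324 = 355.
This bounds M(r) := max_{|z|=r} |p(z)| from above; equality holds iff all terms c_k z^k can be made to align in phase at a single z on |z|=r.
Part (b). At z = 3 (real, on the circle |z| = r):
  p(3) = (-4)·3^0 + (3)·3^1 + (-2)·3^2 + (0)·3^3 + (4)·3^4 = 311.
  |p(3)| = 311.
Check: |p(3)| = 311 ≤ 355 = M_tri(3). ✓ Equality does not hold at z = 3 (the coefficients have mixed signs, so the terms do not all align in phase there).

M_tri(3) = 355; |p(3)| = 311; equality at z=3: no.


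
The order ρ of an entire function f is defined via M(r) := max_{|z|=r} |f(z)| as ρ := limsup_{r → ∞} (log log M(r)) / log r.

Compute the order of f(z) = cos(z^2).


Write cos(w) = (e^{iw} ± e^{−iw})/(2 or 2i), so |cos(w)| ≤ e^{|w|}. With w = z^2, |w| ≤ 1r^2 + 0 on |z|=r, giving M(r) ≤ e^{1r^2 + 0} and ρ ≤ 2. For the lower bound, choose z on |z|=r with 1z^2 purely imaginary of modulus 1r^2; then |cos(z^2)| grows like e^{1r^2}/2, so ρ ≥ 2. Hence ρ = 2.
Therefore ρ = 2.

Order ρ = 2.


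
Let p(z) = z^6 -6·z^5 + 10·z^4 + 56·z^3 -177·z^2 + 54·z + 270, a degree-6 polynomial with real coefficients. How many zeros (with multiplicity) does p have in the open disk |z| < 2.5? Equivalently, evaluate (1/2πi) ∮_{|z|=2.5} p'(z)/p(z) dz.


The zeros of p are: (3 + 3i), (3 - 3i), -3, (2 + 1i), (2 - 1i), -1.
Their magnitudes are: 4.243, 4.243, 3, 2.236, 2.236, 1.
Zeros with |z| < R = 2.5: (2 + 1i), (2 - 1i), -1.
Count = 3.
By the argument principle, (1/2πi) ∮_{|z|=R} p'(z)/p(z) dz equals exactly this count.

Number of zeros inside |z| < 2.5: 3.


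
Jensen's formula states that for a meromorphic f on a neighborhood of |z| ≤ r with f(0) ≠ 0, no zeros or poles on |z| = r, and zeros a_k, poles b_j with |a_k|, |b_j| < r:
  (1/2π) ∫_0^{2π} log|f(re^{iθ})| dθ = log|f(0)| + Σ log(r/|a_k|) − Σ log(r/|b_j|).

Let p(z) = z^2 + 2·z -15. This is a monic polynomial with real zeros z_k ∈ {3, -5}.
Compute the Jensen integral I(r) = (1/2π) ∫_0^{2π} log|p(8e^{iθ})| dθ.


Zeros: -5, 3; r = 8.
Inside |z| < r: -5, 3. Outside (|z| ≥ r): ∅.
p(0) = -15, so log|p(0)| = log(15) = 2.7081.
Apply Jensen: I(r) = log|p(0)| + Σ_k log(r/|z_k|), summed over zeros inside |z| < r.
  log(r/|z_k|) for z_k = 3: log(8/3) = 0.9808
  log(r/|z_k|) for z_k = -5: log(8/5) = 0.4700
Sum over inside zeros: 1.4508.
I(r) = log|p(0)| + (inside sum) = 2.7081 + 1.4508 = 4.1589.
Closed form (all zeros inside, monic): I(r) = n·log(r) = 2·log(8) = 4.1589. ✓

I(r) ≈ 4.1589.


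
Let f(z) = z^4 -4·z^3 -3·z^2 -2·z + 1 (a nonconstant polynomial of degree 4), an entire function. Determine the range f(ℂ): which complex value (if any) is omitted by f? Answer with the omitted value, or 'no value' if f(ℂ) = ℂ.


Little Picard bounds the complement of f(ℂ) to at most one point.
For every w ∈ ℂ, the equation p(z) − w = 0 is a nonconstant polynomial in z and hence has at least one root by the fundamental theorem of algebra. So p is surjective onto ℂ, omitting no value.

Omitted value: no value.
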